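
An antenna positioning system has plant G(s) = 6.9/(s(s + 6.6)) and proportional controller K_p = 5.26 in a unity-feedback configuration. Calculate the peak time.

Closed-loop characteristic equation: s² + 6.6s + 36.29 = 0, so ω_n = 6.024 rad/s and ζ = 6.6/(2·6.024) = 0.5478.
Damped frequency ω_d = ω_n√(1−ζ²) = 5.04 rad/s, so peak time T_p = π/ω_d = 0.623 s.

T_p = 0.623 s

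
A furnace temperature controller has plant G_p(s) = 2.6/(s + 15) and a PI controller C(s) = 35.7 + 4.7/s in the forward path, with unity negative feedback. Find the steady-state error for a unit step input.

0

The open loop C(s)G_p(s) has a pole at the origin (type 1), so the static position error constant is infinite and e_ss = 1/(1+∞) = 0.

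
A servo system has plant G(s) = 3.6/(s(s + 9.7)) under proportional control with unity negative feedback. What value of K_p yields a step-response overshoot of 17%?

K_p = 27.1

From %OS = 100·exp(−πζ/√(1−ζ²)) = 17%, ζ = −ln(0.17)/√(π²+ln²(0.17)) = 0.4913.
Characteristic equation s² + 9.7s + 3.6K_p = 0 gives ζ = 9.7/(2√(3.6K_p)).
Setting ζ = 0.4913: √(3.6K_p) = 9.7/(2·0.4913) = 9.872, so K_p = 97.46/3.6 = 27.1.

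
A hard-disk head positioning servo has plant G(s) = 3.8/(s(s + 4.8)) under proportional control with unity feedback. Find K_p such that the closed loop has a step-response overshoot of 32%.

K_p = 13

From %OS = 100·exp(−πζ/√(1−ζ²)) = 32%, ζ = −ln(0.32)/√(π²+ln²(0.32)) = 0.341.
Characteristic equation s² + 4.8s + 3.8K_p = 0 gives ζ = 4.8/(2√(3.8K_p)).
Setting ζ = 0.341: √(3.8K_p) = 4.8/(2·0.341) = 7.039, so K_p = 49.55/3.8 = 13.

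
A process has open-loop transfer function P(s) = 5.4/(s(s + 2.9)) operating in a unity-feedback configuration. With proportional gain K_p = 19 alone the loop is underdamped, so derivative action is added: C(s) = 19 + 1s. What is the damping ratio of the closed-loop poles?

ζ = 0.41

Forward path: (19 + 1s)·5.4/(s(s+2.9)). The closed-loop characteristic equation is s² + (2.9 + 5.4·1)s + 5.4·19 = 0.
That is s² + 8.3s + 102.6 = 0, so ω_n = 10.13 rad/s and ζ = 8.3/(2·10.13) = 0.4097.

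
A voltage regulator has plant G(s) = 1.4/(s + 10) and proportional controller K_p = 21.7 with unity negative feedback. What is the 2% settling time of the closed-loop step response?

T_s ≈ 0.0991 s

Closed-loop transfer function: T(s) = K_p·G(s)/(1 + K_p·G(s)) = 30.38/(s + 10 + 30.38) = 30.38/(s + 40.38).
Time constant τ = 1/40.38 = 0.02476 s, so the 2% settling time is about 4τ = 0.0991 s.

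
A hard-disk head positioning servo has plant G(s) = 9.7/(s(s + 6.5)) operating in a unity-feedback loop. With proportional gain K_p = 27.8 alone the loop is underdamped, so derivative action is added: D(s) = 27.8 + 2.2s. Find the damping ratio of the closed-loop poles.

ζ = 0.848

Forward path: (27.8 + 2.2s)·9.7/(s(s+6.5)). The closed-loop characteristic equation is s² + (6.5 + 9.7·2.2)s + 9.7·27.8 = 0.
That is s² + 27.84s + 269.7 = 0, so ω_n = 16.42 rad/s and ζ = 27.84/(2·16.42) = 0.8477.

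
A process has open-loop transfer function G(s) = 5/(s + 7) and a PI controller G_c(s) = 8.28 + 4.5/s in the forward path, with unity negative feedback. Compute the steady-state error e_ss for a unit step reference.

0

The open loop G_c(s)G(s) has a pole at the origin (type 1), so the static position error constant is infinite and e_ss = 1/(1+∞) = 0.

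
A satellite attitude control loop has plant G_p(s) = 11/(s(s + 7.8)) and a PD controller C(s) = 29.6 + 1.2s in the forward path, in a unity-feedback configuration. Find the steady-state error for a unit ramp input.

0.024

The loop has one pole at the origin (type 1). Velocity error constant K_v = lim_{s→0} s·C(s)G_p(s) = 29.6·11/7.8 = 41.74.
Steady-state error to a unit ramp: e_ss = 1/K_v = 0.024.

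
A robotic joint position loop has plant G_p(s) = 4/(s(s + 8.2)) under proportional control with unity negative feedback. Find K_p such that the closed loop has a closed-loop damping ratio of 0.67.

K_p = 9.36

Closed-loop characteristic equation: s² + 8.2s + K_p·4 = 0.
So ω_n = √(4K_p) and 2ζω_n = 8.2, giving ζ = 8.2/(2√(4K_p)).
Setting ζ = 0.67: √(4K_p) = 8.2/(2·0.67) = 6.119, so K_p = 37.45/4 = 9.36.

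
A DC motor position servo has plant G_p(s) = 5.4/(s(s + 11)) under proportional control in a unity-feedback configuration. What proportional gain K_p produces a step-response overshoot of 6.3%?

K_p = 12.8

From %OS = 100·exp(−πζ/√(1−ζ²)) = 6.3%, ζ = −ln(0.063)/√(π²+ln²(0.063)) = 0.6606.
Characteristic equation s² + 11s + 5.4K_p = 0 gives ζ = 11/(2√(5.4K_p)).
Setting ζ = 0.6606: √(5.4K_p) = 11/(2·0.6606) = 8.325, so K_p = 69.31/5.4 = 12.8.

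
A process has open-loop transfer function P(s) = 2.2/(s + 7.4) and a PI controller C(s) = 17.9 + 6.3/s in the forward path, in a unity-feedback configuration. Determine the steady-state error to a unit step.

0

The open loop C(s)P(s) has a pole at the origin (type 1), so the static position error constant is infinite and e_ss = 1/(1+∞) = 0.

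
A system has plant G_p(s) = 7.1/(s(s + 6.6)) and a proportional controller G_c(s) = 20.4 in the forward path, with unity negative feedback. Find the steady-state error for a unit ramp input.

0.0456

The loop has one pole at the origin (type 1). Velocity error constant K_v = lim_{s→0} s·G_c(s)G_p(s) = 20.4·7.1/6.6 = 21.95.
Steady-state error to a unit ramp: e_ss = 1/K_v = 0.0456.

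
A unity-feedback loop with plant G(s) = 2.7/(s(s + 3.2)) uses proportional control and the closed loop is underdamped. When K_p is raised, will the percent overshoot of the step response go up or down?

increase

ζ = 3.2/(2√(2.7K_p)) decreases as K_p grows; lower damping means more overshoot.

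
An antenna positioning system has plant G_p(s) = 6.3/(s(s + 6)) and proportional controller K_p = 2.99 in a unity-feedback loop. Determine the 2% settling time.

From 1 + K_pG_p(s) = 0: s² + 6s + 18.84 = 0 ⇒ ω_n = 4.34, ζ = 0.6912.
2% settling time T_s ≈ 4/(ζω_n) = 4/3 = 1.33 s.

T_s ≈ 1.33 s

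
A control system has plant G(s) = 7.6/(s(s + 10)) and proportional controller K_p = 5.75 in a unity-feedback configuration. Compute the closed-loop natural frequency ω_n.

ω_n = 6.61 rad/s

The closed-loop denominator is s(s+10) + 5.75·7.6 = s² + 10s + 43.7.
Matching s² + 2ζω_n s + ω_n²: ω_n = √43.7 = 6.611 rad/s and 2ζω_n = 10, so ζ = 10/(2·6.611) = 0.756.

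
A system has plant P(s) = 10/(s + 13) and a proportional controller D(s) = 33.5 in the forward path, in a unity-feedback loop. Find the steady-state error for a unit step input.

0.0374

The loop is type 0. Static position error constant K_pos = D(0)·P(0) = 33.5·0.7692 = 25.77.
Steady-state error to a unit step: e_ss = 1/(1+K_pos) = 1/26.77 = 0.0374.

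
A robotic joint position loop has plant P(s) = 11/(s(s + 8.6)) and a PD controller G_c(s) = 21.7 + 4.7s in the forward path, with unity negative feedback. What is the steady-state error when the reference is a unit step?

The open loop G_c(s)P(s) has a pole at the origin (type 1), so the static position error constant is infinite and e_ss = 1/(1+∞) = 0.

0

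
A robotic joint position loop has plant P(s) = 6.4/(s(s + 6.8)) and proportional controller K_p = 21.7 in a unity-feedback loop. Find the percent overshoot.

38.8%

The closed-loop denominator s² + 6.8s + 138.9 gives ω_n = √138.9 = 11.78 and ζ = 6.8/(2ω_n) = 0.2885.
%OS = 100·exp(−πζ/√(1−ζ²)) = 100·exp(−π·0.2885/√0.9168) = 38.8%.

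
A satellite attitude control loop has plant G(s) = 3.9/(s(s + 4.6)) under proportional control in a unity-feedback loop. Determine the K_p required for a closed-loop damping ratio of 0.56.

K_p = 4.33

Closed-loop characteristic equation: s² + 4.6s + K_p·3.9 = 0.
So ω_n = √(3.9K_p) and 2ζω_n = 4.6, giving ζ = 4.6/(2√(3.9K_p)).
Setting ζ = 0.56: √(3.9K_p) = 4.6/(2·0.56) = 4.107, so K_p = 16.87/3.9 = 4.33.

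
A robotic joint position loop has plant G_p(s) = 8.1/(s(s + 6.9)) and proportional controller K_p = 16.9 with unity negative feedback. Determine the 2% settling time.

T_s ≈ 1.16 s

The closed-loop denominator s² + 6.9s + 136.9 gives ω_n = √136.9 = 11.7 and ζ = 6.9/(2ω_n) = 0.2949.
2% settling time T_s ≈ 4/(ζω_n) = 4/3.45 = 1.16 s.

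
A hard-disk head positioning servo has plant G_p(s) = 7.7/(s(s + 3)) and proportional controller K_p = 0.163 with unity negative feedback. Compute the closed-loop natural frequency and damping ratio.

ω_n = 1.12 rad/s, ζ = 1.34

1 + K_p·G_p(s) = 0 gives s² + 3s + 1.255 = 0.
So ω_n² = 1.255 ⇒ ω_n = 1.12 rad/s, and ζ = 3/(2ω_n) = 1.34.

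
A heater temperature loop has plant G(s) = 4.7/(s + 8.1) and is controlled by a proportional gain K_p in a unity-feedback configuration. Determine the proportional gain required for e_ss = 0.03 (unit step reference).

K_p = 55.7

The loop is type 0, so e_ss(step) = 1/(1 + K_pos) with K_pos = K_p·G(0).
G(0) = 0.5802. Require 1/(1 + K_p·0.5802) = 0.03, so 1 + 0.5802·K_p = 33.33.
K_p = (33.33 − 1)/0.5802 = 55.7.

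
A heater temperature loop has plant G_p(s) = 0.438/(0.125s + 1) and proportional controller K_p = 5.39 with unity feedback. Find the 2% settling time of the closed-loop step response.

T_s ≈ 0.149 s

Closed loop: T(s) = K_p·G_p/(1+K_p·G_p) = 2.361/(0.125s + 1 + 2.361), with pole at s = −(1 + 2.361)/0.125 = −26.89.
τ = 1/26.89 = 0.03719 s, so 2% settling time ≈ 4τ = 0.149 s.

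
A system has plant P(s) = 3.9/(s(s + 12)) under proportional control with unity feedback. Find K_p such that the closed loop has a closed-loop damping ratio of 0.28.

K_p = 118

Closed-loop characteristic equation: s² + 12s + K_p·3.9 = 0.
So ω_n = √(3.9K_p) and 2ζω_n = 12, giving ζ = 12/(2√(3.9K_p)).
Setting ζ = 0.28: √(3.9K_p) = 12/(2·0.28) = 21.43, so K_p = 459.2/3.9 = 118.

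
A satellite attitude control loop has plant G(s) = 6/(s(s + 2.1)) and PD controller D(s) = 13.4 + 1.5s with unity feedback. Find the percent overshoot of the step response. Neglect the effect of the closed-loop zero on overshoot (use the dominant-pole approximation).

8.41%

Forward path: (13.4 + 1.5s)·6/(s(s+2.1)). The closed-loop characteristic equation is s² + (2.1 + 6·1.5)s + 6·13.4 = 0.
That is s² + 11.1s + 80.4 = 0, so ω_n = 8.967 rad/s and ζ = 11.1/(2·8.967) = 0.619.
%OS = 100·exp(−πζ/√(1−ζ²)) = 8.41%.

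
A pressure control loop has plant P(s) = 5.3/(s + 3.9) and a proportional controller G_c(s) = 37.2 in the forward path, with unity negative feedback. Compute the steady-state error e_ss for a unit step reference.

The loop is type 0. Static position error constant K_pos = G_c(0)·P(0) = 37.2·1.359 = 50.55.
Steady-state error to a unit step: e_ss = 1/(1+K_pos) = 1/51.55 = 0.0194.

0.0194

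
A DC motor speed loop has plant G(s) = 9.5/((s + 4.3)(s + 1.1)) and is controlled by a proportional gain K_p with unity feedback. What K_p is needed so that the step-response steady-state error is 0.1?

The loop is type 0, so e_ss(step) = 1/(1 + K_pos) with K_pos = K_p·G(0).
G(0) = 2.008. Require 1/(1 + K_p·2.008) = 0.1, so 1 + 2.008·K_p = 10.
K_p = (10 − 1)/2.008 = 4.48.

K_p = 4.48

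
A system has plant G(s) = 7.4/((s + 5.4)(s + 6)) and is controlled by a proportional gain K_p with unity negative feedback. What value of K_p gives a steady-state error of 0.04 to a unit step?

The loop is type 0, so e_ss(step) = 1/(1 + K_pos) with K_pos = K_p·G(0).
G(0) = 0.2284. Require 1/(1 + K_p·0.2284) = 0.04, so 1 + 0.2284·K_p = 25.
K_p = (25 − 1)/0.2284 = 105.

K_p = 105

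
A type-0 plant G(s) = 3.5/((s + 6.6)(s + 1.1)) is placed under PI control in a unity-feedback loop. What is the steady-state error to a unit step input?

0

The PI controller's integrator makes the forward path type 1, so e_ss to a step is zero.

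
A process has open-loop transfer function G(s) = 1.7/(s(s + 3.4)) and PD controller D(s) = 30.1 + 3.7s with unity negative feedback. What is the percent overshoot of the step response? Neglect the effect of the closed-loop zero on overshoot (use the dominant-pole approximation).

Forward path: (30.1 + 3.7s)·1.7/(s(s+3.4)). The closed-loop characteristic equation is s² + (3.4 + 1.7·3.7)s + 1.7·30.1 = 0.
That is s² + 9.69s + 51.17 = 0, so ω_n = 7.153 rad/s and ζ = 9.69/(2·7.153) = 0.6773.
%OS = 100·exp(−πζ/√(1−ζ²)) = 5.55%.

5.55%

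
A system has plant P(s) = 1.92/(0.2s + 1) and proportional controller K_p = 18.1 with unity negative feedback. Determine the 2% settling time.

T_s ≈ 0.0224 s

Closed loop: T(s) = K_p·P/(1+K_p·P) = 34.75/(0.2s + 1 + 34.75), with pole at s = −(1 + 34.75)/0.2 = −178.8.
τ = 1/178.8 = 0.005594 s, so 2% settling time ≈ 4τ = 0.0224 s.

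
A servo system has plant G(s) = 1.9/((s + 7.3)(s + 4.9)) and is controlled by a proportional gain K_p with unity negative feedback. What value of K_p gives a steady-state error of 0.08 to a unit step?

For a type-0 loop with proportional control, e_ss = 1/(1 + K_p·G(0)).
G(0) = 0.05312. Require 1/(1 + K_p·0.05312) = 0.08, so 1 + 0.05312·K_p = 12.5.
K_p = (12.5 − 1)/0.05312 = 217.

K_p = 217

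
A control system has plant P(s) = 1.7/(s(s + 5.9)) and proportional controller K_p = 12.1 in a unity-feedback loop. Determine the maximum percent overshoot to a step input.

From 1 + K_pP(s) = 0: s² + 5.9s + 20.57 = 0 ⇒ ω_n = 4.535, ζ = 0.6504.
%OS = 100·exp(−πζ/√(1−ζ²)) = 100·exp(−π·0.6504/√0.5769) = 6.79%.

6.79%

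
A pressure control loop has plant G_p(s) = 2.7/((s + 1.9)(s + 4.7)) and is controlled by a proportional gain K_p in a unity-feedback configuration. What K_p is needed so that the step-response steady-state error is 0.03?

For a type-0 loop with proportional control, e_ss = 1/(1 + K_p·G_p(0)).
G_p(0) = 0.3024. Require 1/(1 + K_p·0.3024) = 0.03, so 1 + 0.3024·K_p = 33.33.
K_p = (33.33 − 1)/0.3024 = 107.

K_p = 107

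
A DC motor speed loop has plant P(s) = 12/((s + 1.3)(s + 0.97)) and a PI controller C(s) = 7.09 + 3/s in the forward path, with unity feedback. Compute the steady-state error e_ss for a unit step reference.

0

The open loop C(s)P(s) has a pole at the origin (type 1), so the static position error constant is infinite and e_ss = 1/(1+∞) = 0.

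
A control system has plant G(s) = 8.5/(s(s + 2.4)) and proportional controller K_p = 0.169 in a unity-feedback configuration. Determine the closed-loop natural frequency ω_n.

With unity feedback the closed-loop characteristic equation is s² + 2.4s + 0.169·8.5 = s² + 2.4s + 1.437 = 0.
So ω_n² = 1.437 ⇒ ω_n = 1.199 rad/s, and ζ = 2.4/(2ω_n) = 1.

ω_n = 1.2 rad/s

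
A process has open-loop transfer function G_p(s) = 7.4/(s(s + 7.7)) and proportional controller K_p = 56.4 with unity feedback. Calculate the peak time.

T_p = 0.157 s

The closed-loop denominator s² + 7.7s + 417.4 gives ω_n = √417.4 = 20.43 and ζ = 7.7/(2ω_n) = 0.1885.
Damped frequency ω_d = ω_n√(1−ζ²) = 20.06 rad/s, so peak time T_p = π/ω_d = 0.157 s.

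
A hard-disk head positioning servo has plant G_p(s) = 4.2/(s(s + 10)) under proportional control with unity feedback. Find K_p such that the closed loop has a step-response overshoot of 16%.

From %OS = 100·exp(−πζ/√(1−ζ²)) = 16%, ζ = −ln(0.16)/√(π²+ln²(0.16)) = 0.5039.
Characteristic equation s² + 10s + 4.2K_p = 0 gives ζ = 10/(2√(4.2K_p)).
Setting ζ = 0.5039: √(4.2K_p) = 10/(2·0.5039) = 9.923, so K_p = 98.47/4.2 = 23.4.

K_p = 23.4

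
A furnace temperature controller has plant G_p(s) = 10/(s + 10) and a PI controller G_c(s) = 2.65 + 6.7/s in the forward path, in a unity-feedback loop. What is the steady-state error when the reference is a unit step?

The open loop G_c(s)G_p(s) has a pole at the origin (type 1), so the static position error constant is infinite and e_ss = 1/(1+∞) = 0.

0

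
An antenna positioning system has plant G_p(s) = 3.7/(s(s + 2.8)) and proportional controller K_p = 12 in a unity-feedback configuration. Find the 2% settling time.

Closed-loop characteristic equation: s² + 2.8s + 44.4 = 0, so ω_n = 6.663 rad/s and ζ = 2.8/(2·6.663) = 0.2101.
2% settling time T_s ≈ 4/(ζω_n) = 4/1.4 = 2.86 s.

T_s ≈ 2.86 s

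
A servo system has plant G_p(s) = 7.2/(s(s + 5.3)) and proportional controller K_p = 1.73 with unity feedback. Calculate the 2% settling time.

T_s ≈ 1.51 s

The closed-loop denominator s² + 5.3s + 12.46 gives ω_n = √12.46 = 3.529 and ζ = 5.3/(2ω_n) = 0.7509.
2% settling time T_s ≈ 4/(ζω_n) = 4/2.65 = 1.51 s.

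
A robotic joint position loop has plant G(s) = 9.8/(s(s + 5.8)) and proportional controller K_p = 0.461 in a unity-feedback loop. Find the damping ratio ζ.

1 + K_p·G(s) = 0 gives s² + 5.8s + 4.518 = 0.
Matching s² + 2ζω_n s + ω_n²: ω_n = √4.518 = 2.126 rad/s and 2ζω_n = 5.8, so ζ = 5.8/(2·2.126) = 1.36.

ζ = 1.36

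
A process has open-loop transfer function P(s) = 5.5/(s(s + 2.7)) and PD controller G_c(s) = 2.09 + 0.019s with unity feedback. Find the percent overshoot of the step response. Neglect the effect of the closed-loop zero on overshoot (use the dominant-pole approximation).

Forward path: (2.09 + 0.019s)·5.5/(s(s+2.7)). The closed-loop characteristic equation is s² + (2.7 + 5.5·0.019)s + 5.5·2.09 = 0.
That is s² + 2.804s + 11.49 = 0, so ω_n = 3.39 rad/s and ζ = 2.804/(2·3.39) = 0.4136.
%OS = 100·exp(−πζ/√(1−ζ²)) = 24%.

24%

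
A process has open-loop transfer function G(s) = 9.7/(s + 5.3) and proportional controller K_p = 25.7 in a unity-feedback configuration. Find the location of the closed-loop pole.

s = -254.6

Closed-loop transfer function: T(s) = K_p·G(s)/(1 + K_p·G(s)) = 249.3/(s + 5.3 + 249.3) = 249.3/(s + 254.6).
The closed-loop pole is at s = −254.6.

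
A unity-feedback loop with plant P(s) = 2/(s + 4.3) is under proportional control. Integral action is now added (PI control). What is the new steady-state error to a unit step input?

The integrator makes K_pos = lim_{s→0} C(s)G(s) infinite, so e_ss = 1/(1+K_pos) = 0.

0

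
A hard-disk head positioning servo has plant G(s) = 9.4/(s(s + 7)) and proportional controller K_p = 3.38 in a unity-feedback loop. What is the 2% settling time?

The closed-loop denominator s² + 7s + 31.77 gives ω_n = √31.77 = 5.637 and ζ = 7/(2ω_n) = 0.6209.
2% settling time T_s ≈ 4/(ζω_n) = 4/3.5 = 1.14 s.

T_s ≈ 1.14 s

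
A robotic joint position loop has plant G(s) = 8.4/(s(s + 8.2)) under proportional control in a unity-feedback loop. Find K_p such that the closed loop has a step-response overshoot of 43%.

From %OS = 100·exp(−πζ/√(1−ζ²)) = 43%, ζ = −ln(0.43)/√(π²+ln²(0.43)) = 0.2594.
Characteristic equation s² + 8.2s + 8.4K_p = 0 gives ζ = 8.2/(2√(8.4K_p)).
Setting ζ = 0.2594: √(8.4K_p) = 8.2/(2·0.2594) = 15.8, so K_p = 249.7/8.4 = 29.7.

K_p = 29.7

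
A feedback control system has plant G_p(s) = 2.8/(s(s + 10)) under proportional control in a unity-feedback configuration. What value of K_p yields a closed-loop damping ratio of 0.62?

K_p = 23.2

Closed-loop characteristic equation: s² + 10s + K_p·2.8 = 0.
So ω_n = √(2.8K_p) and 2ζω_n = 10, giving ζ = 10/(2√(2.8K_p)).
Setting ζ = 0.62: √(2.8K_p) = 10/(2·0.62) = 8.065, so K_p = 65.04/2.8 = 23.2.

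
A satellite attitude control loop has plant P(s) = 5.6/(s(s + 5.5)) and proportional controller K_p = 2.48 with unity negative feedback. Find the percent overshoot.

3.22%

From 1 + K_pP(s) = 0: s² + 5.5s + 13.89 = 0 ⇒ ω_n = 3.727, ζ = 0.7379.
%OS = 100·exp(−πζ/√(1−ζ²)) = 100·exp(−π·0.7379/√0.4555) = 3.22%.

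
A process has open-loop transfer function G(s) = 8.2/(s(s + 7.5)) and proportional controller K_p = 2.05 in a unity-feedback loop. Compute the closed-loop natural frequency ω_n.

1 + K_p·G(s) = 0 gives s² + 7.5s + 16.81 = 0.
Matching s² + 2ζω_n s + ω_n²: ω_n = √16.81 = 4.1 rad/s and 2ζω_n = 7.5, so ζ = 7.5/(2·4.1) = 0.915.

ω_n = 4.1 rad/s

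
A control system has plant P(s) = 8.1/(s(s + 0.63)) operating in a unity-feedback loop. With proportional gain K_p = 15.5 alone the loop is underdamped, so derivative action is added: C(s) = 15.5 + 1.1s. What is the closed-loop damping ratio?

Forward path: (15.5 + 1.1s)·8.1/(s(s+0.63)). The closed-loop characteristic equation is s² + (0.63 + 8.1·1.1)s + 8.1·15.5 = 0.
That is s² + 9.54s + 125.5 = 0, so ω_n = 11.2 rad/s and ζ = 9.54/(2·11.2) = 0.4257.

ζ = 0.426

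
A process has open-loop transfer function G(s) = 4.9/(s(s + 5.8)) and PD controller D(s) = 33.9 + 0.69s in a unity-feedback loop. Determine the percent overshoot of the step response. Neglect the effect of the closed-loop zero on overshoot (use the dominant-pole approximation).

30.2%

Forward path: (33.9 + 0.69s)·4.9/(s(s+5.8)). The closed-loop characteristic equation is s² + (5.8 + 4.9·0.69)s + 4.9·33.9 = 0.
That is s² + 9.181s + 166.1 = 0, so ω_n = 12.89 rad/s and ζ = 9.181/(2·12.89) = 0.3562.
%OS = 100·exp(−πζ/√(1−ζ²)) = 30.2%.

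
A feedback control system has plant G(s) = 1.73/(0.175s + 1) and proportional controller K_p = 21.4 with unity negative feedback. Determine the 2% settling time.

Closed loop: T(s) = K_p·G/(1+K_p·G) = 37.02/(0.175s + 1 + 37.02), with pole at s = −(1 + 37.02)/0.175 = −217.3.
τ = 1/217.3 = 0.004603 s, so 2% settling time ≈ 4τ = 0.0184 s.

T_s ≈ 0.0184 s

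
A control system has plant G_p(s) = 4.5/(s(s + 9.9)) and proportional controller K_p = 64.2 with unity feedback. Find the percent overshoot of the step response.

38.4%

The closed-loop denominator s² + 9.9s + 288.9 gives ω_n = √288.9 = 17 and ζ = 9.9/(2ω_n) = 0.2912.
%OS = 100·exp(−πζ/√(1−ζ²)) = 100·exp(−π·0.2912/√0.9152) = 38.4%.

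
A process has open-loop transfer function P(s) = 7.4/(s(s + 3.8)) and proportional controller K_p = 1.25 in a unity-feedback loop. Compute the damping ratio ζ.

1 + K_p·P(s) = 0 gives s² + 3.8s + 9.25 = 0.
Matching s² + 2ζω_n s + ω_n²: ω_n = √9.25 = 3.041 rad/s and 2ζω_n = 3.8, so ζ = 3.8/(2·3.041) = 0.625.

ζ = 0.625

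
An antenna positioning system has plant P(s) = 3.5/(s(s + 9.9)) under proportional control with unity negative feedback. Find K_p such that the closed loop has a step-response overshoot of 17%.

K_p = 29

From %OS = 100·exp(−πζ/√(1−ζ²)) = 17%, ζ = −ln(0.17)/√(π²+ln²(0.17)) = 0.4913.
Characteristic equation s² + 9.9s + 3.5K_p = 0 gives ζ = 9.9/(2√(3.5K_p)).
Setting ζ = 0.4913: √(3.5K_p) = 9.9/(2·0.4913) = 10.08, so K_p = 101.5/3.5 = 29.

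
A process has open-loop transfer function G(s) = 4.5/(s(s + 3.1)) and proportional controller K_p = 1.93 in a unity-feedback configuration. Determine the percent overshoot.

Closed-loop characteristic equation: s² + 3.1s + 8.685 = 0, so ω_n = 2.947 rad/s and ζ = 3.1/(2·2.947) = 0.526.
%OS = 100·exp(−πζ/√(1−ζ²)) = 100·exp(−π·0.526/√0.7234) = 14.3%.

14.3%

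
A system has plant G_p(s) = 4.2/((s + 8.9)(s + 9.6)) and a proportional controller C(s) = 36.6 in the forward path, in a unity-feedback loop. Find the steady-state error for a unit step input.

The loop is type 0. Static position error constant K_pos = C(0)·G_p(0) = 36.6·0.04916 = 1.799.
Steady-state error to a unit step: e_ss = 1/(1+K_pos) = 1/2.799 = 0.357.

0.357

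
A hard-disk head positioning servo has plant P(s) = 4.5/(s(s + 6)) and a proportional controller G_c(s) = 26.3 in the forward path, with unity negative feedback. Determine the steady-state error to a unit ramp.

The loop has one pole at the origin (type 1). Velocity error constant K_v = lim_{s→0} s·G_c(s)P(s) = 26.3·4.5/6 = 19.73.
Steady-state error to a unit ramp: e_ss = 1/K_v = 0.0507.

0.0507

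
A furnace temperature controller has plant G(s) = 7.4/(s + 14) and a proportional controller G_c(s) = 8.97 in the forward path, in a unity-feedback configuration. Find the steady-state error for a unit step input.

0.174

The loop is type 0. Static position error constant K_pos = G_c(0)·G(0) = 8.97·0.5286 = 4.741.
Steady-state error to a unit step: e_ss = 1/(1+K_pos) = 1/5.741 = 0.174.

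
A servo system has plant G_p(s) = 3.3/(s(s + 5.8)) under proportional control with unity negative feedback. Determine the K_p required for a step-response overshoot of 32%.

K_p = 21.9

From %OS = 100·exp(−πζ/√(1−ζ²)) = 32%, ζ = −ln(0.32)/√(π²+ln²(0.32)) = 0.341.
Characteristic equation s² + 5.8s + 3.3K_p = 0 gives ζ = 5.8/(2√(3.3K_p)).
Setting ζ = 0.341: √(3.3K_p) = 5.8/(2·0.341) = 8.505, so K_p = 72.34/3.3 = 21.9.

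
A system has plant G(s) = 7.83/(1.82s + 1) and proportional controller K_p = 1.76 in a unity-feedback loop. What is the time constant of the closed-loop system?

τ = 0.123 s

Closed loop: T(s) = K_p·G/(1+K_p·G) = 13.78/(1.82s + 1 + 13.78), with pole at s = −(1 + 13.78)/1.82 = −8.121.
Closed-loop time constant τ = 1/8.121 = 0.123 s.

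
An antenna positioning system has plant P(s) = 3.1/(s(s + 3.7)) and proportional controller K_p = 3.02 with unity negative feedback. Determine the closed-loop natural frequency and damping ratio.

ω_n = 3.06 rad/s, ζ = 0.605

1 + K_p·P(s) = 0 gives s² + 3.7s + 9.362 = 0.
So ω_n² = 9.362 ⇒ ω_n = 3.06 rad/s, and ζ = 3.7/(2ω_n) = 0.605.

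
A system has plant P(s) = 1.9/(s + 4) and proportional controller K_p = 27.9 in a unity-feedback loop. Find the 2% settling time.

Closed-loop transfer function: T(s) = K_p·P(s)/(1 + K_p·P(s)) = 53.01/(s + 4 + 53.01) = 53.01/(s + 57.01).
Time constant τ = 1/57.01 = 0.01754 s, so the 2% settling time is about 4τ = 0.0702 s.

T_s ≈ 0.0702 s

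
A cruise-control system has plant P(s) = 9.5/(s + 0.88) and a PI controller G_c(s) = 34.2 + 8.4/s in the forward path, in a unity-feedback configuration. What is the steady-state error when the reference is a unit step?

The open loop G_c(s)P(s) has a pole at the origin (type 1), so the static position error constant is infinite and e_ss = 1/(1+∞) = 0.

0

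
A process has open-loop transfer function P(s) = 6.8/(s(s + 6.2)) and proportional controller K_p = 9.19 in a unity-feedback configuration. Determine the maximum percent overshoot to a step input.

Closed-loop characteristic equation: s² + 6.2s + 62.49 = 0, so ω_n = 7.905 rad/s and ζ = 6.2/(2·7.905) = 0.3921.
%OS = 100·exp(−πζ/√(1−ζ²)) = 100·exp(−π·0.3921/√0.8462) = 26.2%.

26.2%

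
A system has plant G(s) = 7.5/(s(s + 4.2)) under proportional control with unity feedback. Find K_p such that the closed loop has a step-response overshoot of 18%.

K_p = 2.56

From %OS = 100·exp(−πζ/√(1−ζ²)) = 18%, ζ = −ln(0.18)/√(π²+ln²(0.18)) = 0.4791.
Characteristic equation s² + 4.2s + 7.5K_p = 0 gives ζ = 4.2/(2√(7.5K_p)).
Setting ζ = 0.4791: √(7.5K_p) = 4.2/(2·0.4791) = 4.383, so K_p = 19.21/7.5 = 2.56.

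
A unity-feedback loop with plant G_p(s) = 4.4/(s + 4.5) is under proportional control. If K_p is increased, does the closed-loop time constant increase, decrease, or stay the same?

decrease

The closed-loop bandwidth 4.5+K_p·4.4 grows with K_p, so τ shrinks.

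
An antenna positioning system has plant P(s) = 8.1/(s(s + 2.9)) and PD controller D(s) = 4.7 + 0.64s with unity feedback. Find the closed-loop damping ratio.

Forward path: (4.7 + 0.64s)·8.1/(s(s+2.9)). The closed-loop characteristic equation is s² + (2.9 + 8.1·0.64)s + 8.1·4.7 = 0.
That is s² + 8.084s + 38.07 = 0, so ω_n = 6.17 rad/s and ζ = 8.084/(2·6.17) = 0.6551.

ζ = 0.655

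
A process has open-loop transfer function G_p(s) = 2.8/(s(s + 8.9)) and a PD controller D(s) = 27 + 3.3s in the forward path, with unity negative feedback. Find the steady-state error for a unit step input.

The open loop D(s)G_p(s) has a pole at the origin (type 1), so the static position error constant is infinite and e_ss = 1/(1+∞) = 0.

0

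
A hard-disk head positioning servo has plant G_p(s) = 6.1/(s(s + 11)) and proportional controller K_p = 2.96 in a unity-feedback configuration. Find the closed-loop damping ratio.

The closed-loop denominator is s(s+11) + 2.96·6.1 = s² + 11s + 18.06.
So ω_n² = 18.06 ⇒ ω_n = 4.249 rad/s, and ζ = 11/(2ω_n) = 1.29.

ζ = 1.29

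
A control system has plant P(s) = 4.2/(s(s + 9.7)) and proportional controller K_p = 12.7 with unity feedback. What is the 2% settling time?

T_s ≈ 0.825 s

Closed-loop characteristic equation: s² + 9.7s + 53.34 = 0, so ω_n = 7.303 rad/s and ζ = 9.7/(2·7.303) = 0.6641.
2% settling time T_s ≈ 4/(ζω_n) = 4/4.85 = 0.825 s.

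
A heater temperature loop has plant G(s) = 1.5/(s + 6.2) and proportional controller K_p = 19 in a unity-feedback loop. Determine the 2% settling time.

Closed-loop transfer function: T(s) = K_p·G(s)/(1 + K_p·G(s)) = 28.5/(s + 6.2 + 28.5) = 28.5/(s + 34.7).
Time constant τ = 1/34.7 = 0.02882 s, so the 2% settling time is about 4τ = 0.115 s.

T_s ≈ 0.115 s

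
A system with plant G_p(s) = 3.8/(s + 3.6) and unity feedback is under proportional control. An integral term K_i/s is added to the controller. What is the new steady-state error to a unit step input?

Adding integral action puts a pole at s = 0 in the forward path, raising the system type to 1; a type-1 loop has zero steady-state error to a step.

0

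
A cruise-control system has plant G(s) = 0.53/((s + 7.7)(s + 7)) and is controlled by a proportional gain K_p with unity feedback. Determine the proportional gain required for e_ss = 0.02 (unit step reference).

For a type-0 loop with proportional control, e_ss = 1/(1 + K_p·G(0)).
G(0) = 0.009833. Require 1/(1 + K_p·0.009833) = 0.02, so 1 + 0.009833·K_p = 50.
K_p = (50 − 1)/0.009833 = 4980.

K_p = 4980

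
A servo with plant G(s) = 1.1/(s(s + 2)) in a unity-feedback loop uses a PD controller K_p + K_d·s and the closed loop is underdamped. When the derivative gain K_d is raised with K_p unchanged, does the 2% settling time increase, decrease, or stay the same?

Characteristic equation s² + (2 + 1.1K_d)s + 1.1K_p = 0: raising K_d increases ζω_n = (2+1.1K_d)/2 while the loop stays underdamped, so T_s ≈ 4/(ζω_n) decreases.

decrease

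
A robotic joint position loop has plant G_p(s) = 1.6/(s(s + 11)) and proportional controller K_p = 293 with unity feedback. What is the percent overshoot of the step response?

43.8%

Closed-loop characteristic equation: s² + 11s + 468.8 = 0, so ω_n = 21.65 rad/s and ζ = 11/(2·21.65) = 0.254.
%OS = 100·exp(−πζ/√(1−ζ²)) = 100·exp(−π·0.254/√0.9355) = 43.8%.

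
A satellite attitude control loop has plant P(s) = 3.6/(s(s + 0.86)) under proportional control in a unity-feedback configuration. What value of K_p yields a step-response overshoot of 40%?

From %OS = 100·exp(−πζ/√(1−ζ²)) = 40%, ζ = −ln(0.4)/√(π²+ln²(0.4)) = 0.28.
Characteristic equation s² + 0.86s + 3.6K_p = 0 gives ζ = 0.86/(2√(3.6K_p)).
Setting ζ = 0.28: √(3.6K_p) = 0.86/(2·0.28) = 1.536, so K_p = 2.358/3.6 = 0.655.

K_p = 0.655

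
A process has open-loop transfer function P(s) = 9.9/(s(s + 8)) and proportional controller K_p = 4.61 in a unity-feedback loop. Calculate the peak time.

Closed-loop characteristic equation: s² + 8s + 45.64 = 0, so ω_n = 6.756 rad/s and ζ = 8/(2·6.756) = 0.5921.
Damped frequency ω_d = ω_n√(1−ζ²) = 5.444 rad/s, so peak time T_p = π/ω_d = 0.577 s.

T_p = 0.577 s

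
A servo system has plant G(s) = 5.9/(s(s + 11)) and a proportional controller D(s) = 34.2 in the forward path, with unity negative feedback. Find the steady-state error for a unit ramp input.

0.0545

The loop has one pole at the origin (type 1). Velocity error constant K_v = lim_{s→0} s·D(s)G(s) = 34.2·5.9/11 = 18.34.
Steady-state error to a unit ramp: e_ss = 1/K_v = 0.0545.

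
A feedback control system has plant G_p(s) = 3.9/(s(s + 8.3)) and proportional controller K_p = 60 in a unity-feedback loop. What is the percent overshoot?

From 1 + K_pG_p(s) = 0: s² + 8.3s + 234 = 0 ⇒ ω_n = 15.3, ζ = 0.2713.
%OS = 100·exp(−πζ/√(1−ζ²)) = 100·exp(−π·0.2713/√0.9264) = 41.3%.

41.3%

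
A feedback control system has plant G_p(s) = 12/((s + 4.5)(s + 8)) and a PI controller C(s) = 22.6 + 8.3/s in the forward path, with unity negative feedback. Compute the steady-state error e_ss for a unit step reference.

The open loop C(s)G_p(s) has a pole at the origin (type 1), so the static position error constant is infinite and e_ss = 1/(1+∞) = 0.

0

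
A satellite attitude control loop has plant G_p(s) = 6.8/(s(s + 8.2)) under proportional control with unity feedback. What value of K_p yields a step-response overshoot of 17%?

From %OS = 100·exp(−πζ/√(1−ζ²)) = 17%, ζ = −ln(0.17)/√(π²+ln²(0.17)) = 0.4913.
Characteristic equation s² + 8.2s + 6.8K_p = 0 gives ζ = 8.2/(2√(6.8K_p)).
Setting ζ = 0.4913: √(6.8K_p) = 8.2/(2·0.4913) = 8.346, so K_p = 69.65/6.8 = 10.2.

K_p = 10.2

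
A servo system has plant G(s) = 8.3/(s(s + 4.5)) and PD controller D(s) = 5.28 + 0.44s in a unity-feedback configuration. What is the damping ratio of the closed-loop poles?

Forward path: (5.28 + 0.44s)·8.3/(s(s+4.5)). The closed-loop characteristic equation is s² + (4.5 + 8.3·0.44)s + 8.3·5.28 = 0.
That is s² + 8.152s + 43.82 = 0, so ω_n = 6.62 rad/s and ζ = 8.152/(2·6.62) = 0.6157.

ζ = 0.616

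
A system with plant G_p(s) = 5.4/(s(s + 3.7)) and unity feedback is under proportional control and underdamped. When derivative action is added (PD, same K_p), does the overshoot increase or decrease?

decrease

The derivative term adds K·K_d to the s-coefficient of the characteristic equation, raising 2ζω_n while ω_n is unchanged; ζ increases, so overshoot decreases.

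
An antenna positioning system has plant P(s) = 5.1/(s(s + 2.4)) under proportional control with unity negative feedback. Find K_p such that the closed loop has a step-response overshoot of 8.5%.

From %OS = 100·exp(−πζ/√(1−ζ²)) = 8.5%, ζ = −ln(0.085)/√(π²+ln²(0.085)) = 0.6173.
Characteristic equation s² + 2.4s + 5.1K_p = 0 gives ζ = 2.4/(2√(5.1K_p)).
Setting ζ = 0.6173: √(5.1K_p) = 2.4/(2·0.6173) = 1.944, so K_p = 3.779/5.1 = 0.741.

K_p = 0.741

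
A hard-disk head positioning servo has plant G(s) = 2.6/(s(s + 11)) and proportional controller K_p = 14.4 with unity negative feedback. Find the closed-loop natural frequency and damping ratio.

1 + K_p·G(s) = 0 gives s² + 11s + 37.44 = 0.
Matching s² + 2ζω_n s + ω_n²: ω_n = √37.44 = 6.119 rad/s and 2ζω_n = 11, so ζ = 11/(2·6.119) = 0.899.

ω_n = 6.12 rad/s, ζ = 0.899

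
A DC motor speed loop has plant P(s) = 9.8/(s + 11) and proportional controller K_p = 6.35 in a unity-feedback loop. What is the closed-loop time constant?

τ = 0.0137 s

Closed-loop transfer function: T(s) = K_p·P(s)/(1 + K_p·P(s)) = 62.23/(s + 11 + 62.23) = 62.23/(s + 73.23).
Time constant τ = 1/73.23 = 0.0137 s.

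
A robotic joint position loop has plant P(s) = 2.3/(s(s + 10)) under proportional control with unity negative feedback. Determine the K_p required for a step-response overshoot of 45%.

K_p = 179

From %OS = 100·exp(−πζ/√(1−ζ²)) = 45%, ζ = −ln(0.45)/√(π²+ln²(0.45)) = 0.2463.
Characteristic equation s² + 10s + 2.3K_p = 0 gives ζ = 10/(2√(2.3K_p)).
Setting ζ = 0.2463: √(2.3K_p) = 10/(2·0.2463) = 20.3, so K_p = 412/2.3 = 179.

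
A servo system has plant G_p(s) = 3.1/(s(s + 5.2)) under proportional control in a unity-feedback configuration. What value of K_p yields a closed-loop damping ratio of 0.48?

K_p = 9.46

Closed-loop characteristic equation: s² + 5.2s + K_p·3.1 = 0.
So ω_n = √(3.1K_p) and 2ζω_n = 5.2, giving ζ = 5.2/(2√(3.1K_p)).
Setting ζ = 0.48: √(3.1K_p) = 5.2/(2·0.48) = 5.417, so K_p = 29.34/3.1 = 9.46.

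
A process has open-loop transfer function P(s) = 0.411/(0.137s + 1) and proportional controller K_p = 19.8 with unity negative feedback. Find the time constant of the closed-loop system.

τ = 0.015 s

Closed loop: T(s) = K_p·P/(1+K_p·P) = 8.138/(0.137s + 1 + 8.138), with pole at s = −(1 + 8.138)/0.137 = −66.7.
Closed-loop time constant τ = 1/66.7 = 0.015 s.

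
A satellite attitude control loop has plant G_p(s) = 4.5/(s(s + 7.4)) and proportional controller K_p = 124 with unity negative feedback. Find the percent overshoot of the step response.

From 1 + K_pG_p(s) = 0: s² + 7.4s + 558 = 0 ⇒ ω_n = 23.62, ζ = 0.1566.
%OS = 100·exp(−πζ/√(1−ζ²)) = 100·exp(−π·0.1566/√0.9755) = 60.8%.

60.8%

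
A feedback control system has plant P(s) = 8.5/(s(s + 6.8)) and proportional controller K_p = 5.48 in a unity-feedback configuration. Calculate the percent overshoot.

From 1 + K_pP(s) = 0: s² + 6.8s + 46.58 = 0 ⇒ ω_n = 6.825, ζ = 0.4982.
%OS = 100·exp(−πζ/√(1−ζ²)) = 100·exp(−π·0.4982/√0.7518) = 16.4%.

16.4%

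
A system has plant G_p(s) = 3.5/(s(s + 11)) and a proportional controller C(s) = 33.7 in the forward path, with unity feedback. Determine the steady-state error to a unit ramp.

0.0933

The loop has one pole at the origin (type 1). Velocity error constant K_v = lim_{s→0} s·C(s)G_p(s) = 33.7·3.5/11 = 10.72.
Steady-state error to a unit ramp: e_ss = 1/K_v = 0.0933.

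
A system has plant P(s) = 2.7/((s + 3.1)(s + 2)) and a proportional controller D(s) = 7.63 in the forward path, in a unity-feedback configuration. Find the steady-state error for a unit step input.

0.231

The loop is type 0. Static position error constant K_pos = D(0)·P(0) = 7.63·0.4355 = 3.323.
Steady-state error to a unit step: e_ss = 1/(1+K_pos) = 1/4.323 = 0.231.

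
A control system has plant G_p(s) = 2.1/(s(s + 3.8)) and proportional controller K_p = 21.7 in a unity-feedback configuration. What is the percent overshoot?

39.8%

The closed-loop denominator s² + 3.8s + 45.57 gives ω_n = √45.57 = 6.751 and ζ = 3.8/(2ω_n) = 0.2815.
%OS = 100·exp(−πζ/√(1−ζ²)) = 100·exp(−π·0.2815/√0.9208) = 39.8%.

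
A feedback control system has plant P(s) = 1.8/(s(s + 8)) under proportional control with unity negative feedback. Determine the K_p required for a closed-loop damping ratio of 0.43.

K_p = 48.1

Closed-loop characteristic equation: s² + 8s + K_p·1.8 = 0.
So ω_n = √(1.8K_p) and 2ζω_n = 8, giving ζ = 8/(2√(1.8K_p)).
Setting ζ = 0.43: √(1.8K_p) = 8/(2·0.43) = 9.302, so K_p = 86.53/1.8 = 48.1.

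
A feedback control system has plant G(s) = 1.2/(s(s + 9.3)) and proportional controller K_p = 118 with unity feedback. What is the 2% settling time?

Closed-loop characteristic equation: s² + 9.3s + 141.6 = 0, so ω_n = 11.9 rad/s and ζ = 9.3/(2·11.9) = 0.3908.
2% settling time T_s ≈ 4/(ζω_n) = 4/4.65 = 0.86 s.

T_s ≈ 0.86 s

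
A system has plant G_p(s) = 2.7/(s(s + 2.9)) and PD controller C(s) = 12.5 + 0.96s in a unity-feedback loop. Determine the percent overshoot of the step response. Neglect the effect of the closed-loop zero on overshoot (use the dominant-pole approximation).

18.5%

Forward path: (12.5 + 0.96s)·2.7/(s(s+2.9)). The closed-loop characteristic equation is s² + (2.9 + 2.7·0.96)s + 2.7·12.5 = 0.
That is s² + 5.492s + 33.75 = 0, so ω_n = 5.809 rad/s and ζ = 5.492/(2·5.809) = 0.4727.
%OS = 100·exp(−πζ/√(1−ζ²)) = 18.5%.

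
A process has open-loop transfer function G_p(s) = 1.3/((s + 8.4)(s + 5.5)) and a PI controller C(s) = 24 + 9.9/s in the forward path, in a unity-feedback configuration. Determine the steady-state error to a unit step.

0

The open loop C(s)G_p(s) has a pole at the origin (type 1), so the static position error constant is infinite and e_ss = 1/(1+∞) = 0.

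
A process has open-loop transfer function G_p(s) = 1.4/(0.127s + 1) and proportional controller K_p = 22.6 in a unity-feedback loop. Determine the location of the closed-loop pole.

Closed loop: T(s) = K_p·G_p/(1+K_p·G_p) = 31.64/(0.127s + 1 + 31.64), with pole at s = −(1 + 31.64)/0.127 = −257.

s = -257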